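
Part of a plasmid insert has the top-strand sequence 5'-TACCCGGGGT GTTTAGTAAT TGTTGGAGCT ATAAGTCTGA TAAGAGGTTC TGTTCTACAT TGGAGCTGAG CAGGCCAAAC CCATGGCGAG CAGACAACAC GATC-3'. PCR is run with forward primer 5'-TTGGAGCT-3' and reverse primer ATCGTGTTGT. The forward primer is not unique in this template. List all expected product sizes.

81 bp, 44 bp

The forward primer TTGGAGCT matches the top strand at positions 23–30, 60–67.
The reverse primer's reverse complement is ACAACACGAT, matching at positions 94–103.
Each forward site pairs with the reverse site to give a product ending at position 103: sizes 81, 44 bp.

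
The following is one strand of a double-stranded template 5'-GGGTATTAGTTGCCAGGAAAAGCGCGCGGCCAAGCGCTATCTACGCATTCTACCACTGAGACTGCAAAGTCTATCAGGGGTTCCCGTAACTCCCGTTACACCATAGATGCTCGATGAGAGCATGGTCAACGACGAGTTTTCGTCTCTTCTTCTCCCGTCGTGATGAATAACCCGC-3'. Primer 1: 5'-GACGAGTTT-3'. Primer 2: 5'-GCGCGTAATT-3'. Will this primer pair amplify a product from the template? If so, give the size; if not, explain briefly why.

No product — primer 2 has no binding site in the template.

Primer 2 (GCGCGTAATT) does not match the top strand, and its reverse complement AATTACGCGC does not match either.
With no annealing site for primer 2, no amplification occurs.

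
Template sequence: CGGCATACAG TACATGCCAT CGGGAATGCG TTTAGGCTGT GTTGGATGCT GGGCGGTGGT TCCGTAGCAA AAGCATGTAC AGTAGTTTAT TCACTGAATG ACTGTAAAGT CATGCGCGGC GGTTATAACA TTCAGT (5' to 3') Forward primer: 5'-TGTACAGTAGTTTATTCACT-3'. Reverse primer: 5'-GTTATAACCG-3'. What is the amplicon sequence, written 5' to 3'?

5'-TGTACAGTAGTTTATTCACTGAATGACTGTAAAGTCATGCGCGGCGGTTATAAC-3'

The forward primer matches the template at positions 76–95.
The reverse primer's reverse complement is CGGTTATAAC, which matches the template at positions 120–129.
The product is the template from position 76 through 129 (54 bp).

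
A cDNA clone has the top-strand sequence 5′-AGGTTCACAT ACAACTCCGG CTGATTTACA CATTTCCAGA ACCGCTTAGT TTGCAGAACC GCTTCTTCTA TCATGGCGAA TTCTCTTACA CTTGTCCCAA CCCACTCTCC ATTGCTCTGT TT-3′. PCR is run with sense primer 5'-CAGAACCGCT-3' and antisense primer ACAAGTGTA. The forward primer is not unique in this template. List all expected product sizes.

59 bp, 42 bp

The forward primer CAGAACCGCT matches the top strand at positions 37–46, 54–63.
The reverse primer's reverse complement is TACACTTGT, matching at positions 87–95.
Each forward site pairs with the reverse site to give a product ending at position 95: sizes 59, 42 bp.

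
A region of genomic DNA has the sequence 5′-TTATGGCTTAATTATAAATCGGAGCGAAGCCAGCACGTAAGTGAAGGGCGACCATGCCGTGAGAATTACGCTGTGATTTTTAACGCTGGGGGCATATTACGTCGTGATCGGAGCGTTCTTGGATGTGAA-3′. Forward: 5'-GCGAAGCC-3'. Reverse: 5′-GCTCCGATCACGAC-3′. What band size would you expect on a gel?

91 bp

Scanning the template, GCGAAGCC occurs at positions 24–31; this primer anneals to the bottom strand there with its 3' end pointing downstream.
Reverse complement of the reverse primer: GTCGTGATCGGAGC. This occurs on the top strand at positions 101–114.
Amplicon spans positions 24–114: 91 bp.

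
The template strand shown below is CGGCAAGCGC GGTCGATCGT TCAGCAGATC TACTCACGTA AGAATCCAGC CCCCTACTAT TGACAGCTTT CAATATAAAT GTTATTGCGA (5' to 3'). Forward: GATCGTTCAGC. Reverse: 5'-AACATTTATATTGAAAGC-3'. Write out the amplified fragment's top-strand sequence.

The forward primer matches the template at positions 15–25.
Reverse complement of the reverse primer: GCTTTCAATATAAATGTT. This occurs on the top strand at positions 66–83.
The product is the template from position 15 through 83 (69 bp).

5'-GATCGTTCAGCAGATCTACTCACGTAAGAATCCAGCCCCCTACTATTGACAGCTTTCAATATAAATGTT-3'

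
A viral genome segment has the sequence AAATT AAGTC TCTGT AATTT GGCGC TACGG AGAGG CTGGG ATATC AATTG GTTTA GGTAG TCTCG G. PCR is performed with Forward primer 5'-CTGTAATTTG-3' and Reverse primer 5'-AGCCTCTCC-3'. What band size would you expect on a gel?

26 bp

The forward primer matches the template at positions 12–21.
Taking the reverse complement of AGCCTCTCC gives GGAGAGGCT, found at positions 29–37 on the template; the primer anneals here to the top strand with its 3' end pointing upstream.
Product length = (reverse-primer end) − (forward-primer start) + 1 = 37 − 12 + 1 = 26 bp.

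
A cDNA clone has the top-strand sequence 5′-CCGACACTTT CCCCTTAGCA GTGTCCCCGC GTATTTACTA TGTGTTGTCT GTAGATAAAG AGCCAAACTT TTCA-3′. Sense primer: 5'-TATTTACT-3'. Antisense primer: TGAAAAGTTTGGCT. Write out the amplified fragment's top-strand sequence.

5'-TATTTACTATGTGTTGTCTGTAGATAAAGAGCCAAACTTTTCA-3'

The forward primer matches the template at positions 32–39.
Reverse complement of the reverse primer: AGCCAAACTTTTCA. This occurs on the top strand at positions 61–74.
The product is the template from position 32 through 74 (43 bp).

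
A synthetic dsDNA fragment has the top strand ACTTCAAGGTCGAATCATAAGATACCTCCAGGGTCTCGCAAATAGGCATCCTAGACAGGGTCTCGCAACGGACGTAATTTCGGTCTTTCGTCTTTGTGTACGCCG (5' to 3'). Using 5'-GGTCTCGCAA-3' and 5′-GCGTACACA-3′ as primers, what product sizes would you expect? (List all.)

The forward primer GGTCTCGCAA matches the top strand at positions 32–41, 59–68.
The reverse primer's reverse complement is TGTGTACGC, matching at positions 95–103.
Each forward site pairs with the reverse site to give a product ending at position 103: sizes 72, 45 bp.

72 bp, 45 bp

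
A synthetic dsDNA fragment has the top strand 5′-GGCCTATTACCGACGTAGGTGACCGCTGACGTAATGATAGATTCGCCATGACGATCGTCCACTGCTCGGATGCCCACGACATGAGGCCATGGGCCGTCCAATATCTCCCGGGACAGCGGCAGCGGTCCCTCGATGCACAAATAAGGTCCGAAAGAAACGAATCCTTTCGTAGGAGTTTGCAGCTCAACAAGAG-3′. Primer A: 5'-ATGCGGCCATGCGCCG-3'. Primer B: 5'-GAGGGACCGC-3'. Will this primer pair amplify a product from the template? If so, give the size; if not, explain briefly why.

Primer A (ATGCGGCCATGCGCCG) does not match the top strand, and its reverse complement CGGCGCATGGCCGCAT does not match either.
With no annealing site for primer A, no amplification occurs.

No product — primer A has no binding site in the template.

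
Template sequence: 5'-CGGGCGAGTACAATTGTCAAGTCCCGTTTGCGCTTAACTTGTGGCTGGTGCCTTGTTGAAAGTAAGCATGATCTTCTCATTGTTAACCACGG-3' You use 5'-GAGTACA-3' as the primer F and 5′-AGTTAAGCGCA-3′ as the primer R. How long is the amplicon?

Scanning the template, GAGTACA occurs at positions 6–12; this primer anneals to the bottom strand there with its 3' end pointing downstream.
Reverse complement of the reverse primer: TGCGCTTAACT. This occurs on the top strand at positions 29–39.
Product length = (reverse-primer end) − (forward-primer start) + 1 = 39 − 6 + 1 = 34 bp.

34 bp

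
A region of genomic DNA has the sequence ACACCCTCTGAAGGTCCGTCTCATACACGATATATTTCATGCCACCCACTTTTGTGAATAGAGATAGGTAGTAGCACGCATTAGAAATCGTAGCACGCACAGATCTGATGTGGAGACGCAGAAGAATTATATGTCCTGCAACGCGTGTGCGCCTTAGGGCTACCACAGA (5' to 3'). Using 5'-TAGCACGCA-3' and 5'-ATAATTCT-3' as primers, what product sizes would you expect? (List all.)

The forward primer TAGCACGCA matches the top strand at positions 72–80, 91–99.
The reverse primer's reverse complement is AGAATTAT, matching at positions 123–130.
Each forward site pairs with the reverse site to give a product ending at position 130: sizes 59, 40 bp.

59 bp, 40 bp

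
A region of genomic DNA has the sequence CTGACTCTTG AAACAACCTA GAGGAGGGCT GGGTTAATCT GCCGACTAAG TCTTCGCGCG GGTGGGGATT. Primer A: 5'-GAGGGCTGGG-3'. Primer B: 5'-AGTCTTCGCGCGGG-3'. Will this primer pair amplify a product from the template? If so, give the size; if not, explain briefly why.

Primer A (GAGGGCTGGG) matches the top strand at positions 24–33 (3' end points downstream).
Primer B (AGTCTTCGCGCGGG) also matches the top strand directly, at positions 49–62 — its reverse complement CCCGCGCGAAGACT is not present.
Both primers anneal to the bottom strand with 3' ends pointing the same way, so neither can prime synthesis back toward the other.

No product — both primers anneal to the same strand and extend in the same direction.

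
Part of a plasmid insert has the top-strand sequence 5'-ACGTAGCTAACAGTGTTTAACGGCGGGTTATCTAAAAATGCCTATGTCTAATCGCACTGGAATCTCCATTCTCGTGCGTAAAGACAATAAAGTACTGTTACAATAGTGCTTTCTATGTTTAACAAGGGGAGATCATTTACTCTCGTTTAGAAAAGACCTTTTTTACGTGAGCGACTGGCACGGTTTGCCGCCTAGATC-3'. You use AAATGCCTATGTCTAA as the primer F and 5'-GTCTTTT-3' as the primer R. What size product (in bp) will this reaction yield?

122 bp

The forward primer matches the template at positions 36–51.
The reverse primer's reverse complement is AAAAGAC, which matches the template at positions 151–157.
The product runs from position 36 to position 157, so its length is 157 − 36 + 1 = 122 bp.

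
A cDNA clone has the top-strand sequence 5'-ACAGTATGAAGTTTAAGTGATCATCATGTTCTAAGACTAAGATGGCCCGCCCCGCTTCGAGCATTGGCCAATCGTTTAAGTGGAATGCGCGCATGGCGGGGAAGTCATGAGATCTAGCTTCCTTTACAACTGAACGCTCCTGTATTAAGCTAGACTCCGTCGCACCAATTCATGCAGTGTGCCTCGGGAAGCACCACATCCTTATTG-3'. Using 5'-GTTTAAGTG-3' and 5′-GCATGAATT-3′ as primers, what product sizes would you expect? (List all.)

The forward primer GTTTAAGTG matches the top strand at positions 11–19, 74–82.
The reverse primer's reverse complement is AATTCATGC, matching at positions 167–175.
Each forward site pairs with the reverse site to give a product ending at position 175: sizes 165, 102 bp.

165 bp, 102 bp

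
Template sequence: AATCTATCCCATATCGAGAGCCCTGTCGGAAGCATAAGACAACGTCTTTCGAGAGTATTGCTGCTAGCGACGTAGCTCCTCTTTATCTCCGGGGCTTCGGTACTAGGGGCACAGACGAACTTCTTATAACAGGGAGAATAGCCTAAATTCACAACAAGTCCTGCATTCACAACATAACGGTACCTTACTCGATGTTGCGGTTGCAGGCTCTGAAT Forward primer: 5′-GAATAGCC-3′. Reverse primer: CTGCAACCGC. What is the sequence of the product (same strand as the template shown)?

5'-GAATAGCCTAAATTCACAACAAGTCCTGCATTCACAACATAACGGTACCTTACTCGATGTTGCGGTTGCAG-3'

The forward primer matches the template at positions 136–143.
Taking the reverse complement of CTGCAACCGC gives GCGGTTGCAG, found at positions 197–206 on the template; the primer anneals here to the top strand with its 3' end pointing upstream.
The product is the template from position 136 through 206 (71 bp).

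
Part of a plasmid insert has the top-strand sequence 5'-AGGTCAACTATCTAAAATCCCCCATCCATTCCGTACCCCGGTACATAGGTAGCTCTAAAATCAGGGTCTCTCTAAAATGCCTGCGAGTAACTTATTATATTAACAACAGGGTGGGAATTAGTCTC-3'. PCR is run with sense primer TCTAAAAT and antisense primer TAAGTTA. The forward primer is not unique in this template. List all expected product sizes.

The forward primer TCTAAAAT matches the top strand at positions 11–18, 54–61, 71–78.
The reverse primer's reverse complement is TAACTTA, matching at positions 88–94.
Each forward site pairs with the reverse site to give a product ending at position 94: sizes 84, 41, 24 bp.

84 bp, 41 bp, 24 bp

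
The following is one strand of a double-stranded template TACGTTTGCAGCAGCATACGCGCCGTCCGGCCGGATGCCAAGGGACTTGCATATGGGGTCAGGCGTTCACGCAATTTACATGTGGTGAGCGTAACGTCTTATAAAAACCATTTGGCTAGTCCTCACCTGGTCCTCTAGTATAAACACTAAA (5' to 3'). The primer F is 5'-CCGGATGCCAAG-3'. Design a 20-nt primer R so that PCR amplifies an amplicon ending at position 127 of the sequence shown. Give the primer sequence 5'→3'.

5'-GGTGAGGACTAGCCAAATGG-3'

The forward primer binds at positions 31–42; the product's 3' end on the top strand is position 127.
The reverse primer anneals to the top strand over positions 108–127, i.e. to CCATTTGGCTAGTCCTCACC.
Its sequence written 5'→3' is the reverse complement: GGTGAGGACTAGCCAAATGG.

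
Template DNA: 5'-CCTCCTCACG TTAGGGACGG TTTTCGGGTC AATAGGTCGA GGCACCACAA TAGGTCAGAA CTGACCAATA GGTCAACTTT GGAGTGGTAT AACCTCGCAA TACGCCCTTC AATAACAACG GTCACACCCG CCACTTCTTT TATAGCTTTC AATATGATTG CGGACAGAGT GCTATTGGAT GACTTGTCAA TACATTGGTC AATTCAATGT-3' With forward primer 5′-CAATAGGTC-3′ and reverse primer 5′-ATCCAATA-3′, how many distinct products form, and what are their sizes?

The forward primer CAATAGGTC matches the top strand at positions 30–38, 48–56, 66–74.
The reverse primer's reverse complement is TATTGGAT, matching at positions 173–180.
Each forward site pairs with the reverse site to give a product ending at position 180: sizes 151, 133, 115 bp.

Three products: 151 bp, 133 bp, 115 bp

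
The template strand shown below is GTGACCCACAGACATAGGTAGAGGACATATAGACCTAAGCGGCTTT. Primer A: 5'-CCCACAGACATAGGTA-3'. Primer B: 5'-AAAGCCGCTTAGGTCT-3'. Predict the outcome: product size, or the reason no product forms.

Primer A (CCCACAGACATAGGTA) matches the top strand at positions 5–20; it acts as a forward primer.
Primer B's reverse complement is AGACCTAAGCGGCTTT, matching the top strand at positions 31–46; it acts as a reverse primer.
The 3' ends face each other across positions 5–46, giving a 42 bp product.

Yes — a 42 bp product.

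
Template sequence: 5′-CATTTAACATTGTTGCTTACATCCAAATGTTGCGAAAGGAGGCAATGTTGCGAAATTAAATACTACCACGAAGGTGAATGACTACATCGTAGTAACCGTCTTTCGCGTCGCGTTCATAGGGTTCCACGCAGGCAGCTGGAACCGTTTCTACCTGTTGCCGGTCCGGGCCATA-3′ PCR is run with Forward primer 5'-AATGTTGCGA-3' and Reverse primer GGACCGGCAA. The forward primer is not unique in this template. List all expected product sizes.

The forward primer AATGTTGCGA matches the top strand at positions 26–35, 44–53.
The reverse primer's reverse complement is TTGCCGGTCC, matching at positions 155–164.
Each forward site pairs with the reverse site to give a product ending at position 164: sizes 139, 121 bp.

139 bp, 121 bp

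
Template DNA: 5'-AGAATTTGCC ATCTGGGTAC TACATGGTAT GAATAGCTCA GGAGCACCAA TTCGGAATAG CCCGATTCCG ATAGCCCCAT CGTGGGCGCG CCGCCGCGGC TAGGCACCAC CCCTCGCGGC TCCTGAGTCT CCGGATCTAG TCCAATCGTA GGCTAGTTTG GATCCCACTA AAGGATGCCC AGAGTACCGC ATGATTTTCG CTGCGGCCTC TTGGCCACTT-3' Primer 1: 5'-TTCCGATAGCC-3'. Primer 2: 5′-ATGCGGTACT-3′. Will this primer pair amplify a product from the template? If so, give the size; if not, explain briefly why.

Primer 1 (TTCCGATAGCC) matches the top strand at positions 66–76; it acts as a forward primer.
Primer 2's reverse complement is AGTACCGCAT, matching the top strand at positions 183–192; it acts as a reverse primer.
The 3' ends face each other across positions 66–192, giving a 127 bp product.

Yes — a 127 bp product.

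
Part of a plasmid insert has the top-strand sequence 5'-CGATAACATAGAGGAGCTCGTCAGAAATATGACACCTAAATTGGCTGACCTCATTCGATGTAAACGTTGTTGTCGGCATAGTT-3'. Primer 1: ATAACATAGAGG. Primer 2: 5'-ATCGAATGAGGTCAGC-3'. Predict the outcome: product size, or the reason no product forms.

Primer 1 (ATAACATAGAGG) matches the top strand at positions 3–14; it acts as a forward primer.
Primer 2's reverse complement is GCTGACCTCATTCGAT, matching the top strand at positions 44–59; it acts as a reverse primer.
The 3' ends face each other across positions 3–59, giving a 57 bp product.

Yes — a 57 bp product.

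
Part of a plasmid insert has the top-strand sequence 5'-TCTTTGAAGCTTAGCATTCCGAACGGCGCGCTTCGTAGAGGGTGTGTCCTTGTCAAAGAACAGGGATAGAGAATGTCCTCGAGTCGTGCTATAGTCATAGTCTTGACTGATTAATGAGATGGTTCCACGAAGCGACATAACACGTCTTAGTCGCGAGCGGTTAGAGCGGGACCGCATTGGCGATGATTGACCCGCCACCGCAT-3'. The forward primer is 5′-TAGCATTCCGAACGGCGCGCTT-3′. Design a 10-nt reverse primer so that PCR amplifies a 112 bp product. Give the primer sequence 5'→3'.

5'-ACCATCTCAT-3'

The forward primer binds at positions 12–33, so a 112 bp product ends at position 12 + 112 − 1 = 123.
The reverse primer anneals to the top strand over positions 114–123, i.e. to ATGAGATGGT.
Its sequence written 5'→3' is the reverse complement: ACCATCTCAT.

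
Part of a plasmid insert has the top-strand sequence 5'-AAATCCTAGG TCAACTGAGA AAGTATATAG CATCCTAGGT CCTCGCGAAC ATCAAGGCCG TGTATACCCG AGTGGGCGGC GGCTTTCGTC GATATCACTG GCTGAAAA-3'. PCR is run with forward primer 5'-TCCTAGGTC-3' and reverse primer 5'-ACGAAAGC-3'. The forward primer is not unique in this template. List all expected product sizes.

86 bp, 57 bp

The forward primer TCCTAGGTC matches the top strand at positions 4–12, 33–41.
The reverse primer's reverse complement is GCTTTCGT, matching at positions 82–89.
Each forward site pairs with the reverse site to give a product ending at position 89: sizes 86, 57 bp.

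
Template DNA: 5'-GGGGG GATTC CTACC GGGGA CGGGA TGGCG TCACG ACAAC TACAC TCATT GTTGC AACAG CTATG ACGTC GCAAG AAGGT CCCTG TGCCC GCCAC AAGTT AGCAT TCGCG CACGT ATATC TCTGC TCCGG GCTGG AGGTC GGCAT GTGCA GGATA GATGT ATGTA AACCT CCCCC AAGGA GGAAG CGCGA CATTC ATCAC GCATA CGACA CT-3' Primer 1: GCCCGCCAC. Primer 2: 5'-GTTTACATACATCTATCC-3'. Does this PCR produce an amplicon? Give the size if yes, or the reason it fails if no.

Primer 1 (GCCCGCCAC) matches the top strand at positions 87–95; it acts as a forward primer.
Primer 2's reverse complement is GGATAGATGTATGTAAAC, matching the top strand at positions 151–168; it acts as a reverse primer.
The 3' ends face each other across positions 87–168, giving an 82 bp product.

Yes — an 82 bp product.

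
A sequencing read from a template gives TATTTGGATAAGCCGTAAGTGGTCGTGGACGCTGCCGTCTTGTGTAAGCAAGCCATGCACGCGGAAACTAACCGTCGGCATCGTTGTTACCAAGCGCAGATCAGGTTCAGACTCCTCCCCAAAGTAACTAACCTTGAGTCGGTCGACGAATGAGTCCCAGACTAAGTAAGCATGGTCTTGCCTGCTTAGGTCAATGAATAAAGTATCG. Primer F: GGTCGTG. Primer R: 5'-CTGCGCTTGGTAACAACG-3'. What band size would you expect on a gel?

Forward primer GGTCGTG is found on the top strand at positions 21–27.
Taking the reverse complement of CTGCGCTTGGTAACAACG gives CGTTGTTACCAAGCGCAG, found at positions 82–99 on the template; the primer anneals here to the top strand with its 3' end pointing upstream.
Product length = (reverse-primer end) − (forward-primer start) + 1 = 99 − 21 + 1 = 79 bp.

79 bp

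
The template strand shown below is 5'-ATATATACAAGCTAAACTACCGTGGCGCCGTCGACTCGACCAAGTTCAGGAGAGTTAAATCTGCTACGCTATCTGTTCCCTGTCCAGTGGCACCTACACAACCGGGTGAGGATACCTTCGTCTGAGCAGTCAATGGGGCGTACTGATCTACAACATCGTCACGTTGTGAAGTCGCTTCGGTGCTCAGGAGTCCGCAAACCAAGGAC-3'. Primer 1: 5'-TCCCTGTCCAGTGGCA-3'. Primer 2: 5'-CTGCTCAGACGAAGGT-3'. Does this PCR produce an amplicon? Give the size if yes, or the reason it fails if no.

Yes — a 53 bp product.

Primer 1 (TCCCTGTCCAGTGGCA) matches the top strand at positions 77–92; it acts as a forward primer.
Primer 2's reverse complement is ACCTTCGTCTGAGCAG, matching the top strand at positions 114–129; it acts as a reverse primer.
The 3' ends face each other across positions 77–129, giving a 53 bp product.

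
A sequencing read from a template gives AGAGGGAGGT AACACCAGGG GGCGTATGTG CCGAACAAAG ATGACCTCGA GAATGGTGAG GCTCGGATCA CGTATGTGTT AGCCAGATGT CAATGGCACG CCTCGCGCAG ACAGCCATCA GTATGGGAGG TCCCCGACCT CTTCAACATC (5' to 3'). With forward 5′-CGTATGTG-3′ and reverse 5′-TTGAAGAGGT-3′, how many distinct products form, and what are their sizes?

The forward primer CGTATGTG matches the top strand at positions 23–30, 71–78.
The reverse primer's reverse complement is ACCTCTTCAA, matching at positions 137–146.
Each forward site pairs with the reverse site to give a product ending at position 146: sizes 124, 76 bp.

Two products: 124 bp, 76 bp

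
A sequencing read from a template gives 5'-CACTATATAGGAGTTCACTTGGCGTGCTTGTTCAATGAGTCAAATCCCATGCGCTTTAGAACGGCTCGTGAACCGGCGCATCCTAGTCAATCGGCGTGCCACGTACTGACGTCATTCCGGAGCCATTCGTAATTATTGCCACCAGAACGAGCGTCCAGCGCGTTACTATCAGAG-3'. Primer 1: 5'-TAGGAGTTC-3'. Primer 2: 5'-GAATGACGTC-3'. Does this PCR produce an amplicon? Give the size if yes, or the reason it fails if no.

Yes — a 110 bp product.

Primer 1 (TAGGAGTTC) matches the top strand at positions 8–16; it acts as a forward primer.
Primer 2's reverse complement is GACGTCATTC, matching the top strand at positions 108–117; it acts as a reverse primer.
The 3' ends face each other across positions 8–117, giving a 110 bp product.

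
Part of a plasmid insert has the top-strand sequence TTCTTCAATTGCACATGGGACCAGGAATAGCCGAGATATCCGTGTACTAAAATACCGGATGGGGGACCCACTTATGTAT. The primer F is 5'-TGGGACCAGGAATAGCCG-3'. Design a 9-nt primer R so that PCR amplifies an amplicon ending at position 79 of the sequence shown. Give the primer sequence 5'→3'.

The forward primer binds at positions 16–33; the product's 3' end on the top strand is position 79.
The reverse primer anneals to the top strand over positions 71–79, i.e. to CTTATGTAT.
Its sequence written 5'→3' is the reverse complement: ATACATAAG.

5'-ATACATAAG-3'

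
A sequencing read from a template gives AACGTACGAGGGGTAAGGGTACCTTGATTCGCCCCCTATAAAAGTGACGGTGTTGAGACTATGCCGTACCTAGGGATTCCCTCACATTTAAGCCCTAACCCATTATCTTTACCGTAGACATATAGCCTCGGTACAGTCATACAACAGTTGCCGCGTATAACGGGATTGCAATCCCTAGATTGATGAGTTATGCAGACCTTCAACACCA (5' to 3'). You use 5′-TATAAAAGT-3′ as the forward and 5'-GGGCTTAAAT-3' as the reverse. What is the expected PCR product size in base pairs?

The forward primer matches the template at positions 37–45.
Taking the reverse complement of GGGCTTAAAT gives ATTTAAGCCC, found at positions 86–95 on the template; the primer anneals here to the top strand with its 3' end pointing upstream.
The product runs from position 37 to position 95, so its length is 95 − 37 + 1 = 59 bp.

59 bp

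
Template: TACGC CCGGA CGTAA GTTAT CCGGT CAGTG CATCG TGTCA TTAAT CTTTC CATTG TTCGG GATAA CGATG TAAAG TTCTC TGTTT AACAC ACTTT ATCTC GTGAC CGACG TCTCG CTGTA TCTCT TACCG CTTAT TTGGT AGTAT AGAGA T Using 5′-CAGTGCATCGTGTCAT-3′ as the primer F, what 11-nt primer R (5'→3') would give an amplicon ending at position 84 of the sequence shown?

5'-AACAGAGAACT-3'

The forward primer binds at positions 26–41; the product's 3' end on the top strand is position 84.
The reverse primer anneals to the top strand over positions 74–84, i.e. to AGTTCTCTGTT.
Its sequence written 5'→3' is the reverse complement: AACAGAGAACT.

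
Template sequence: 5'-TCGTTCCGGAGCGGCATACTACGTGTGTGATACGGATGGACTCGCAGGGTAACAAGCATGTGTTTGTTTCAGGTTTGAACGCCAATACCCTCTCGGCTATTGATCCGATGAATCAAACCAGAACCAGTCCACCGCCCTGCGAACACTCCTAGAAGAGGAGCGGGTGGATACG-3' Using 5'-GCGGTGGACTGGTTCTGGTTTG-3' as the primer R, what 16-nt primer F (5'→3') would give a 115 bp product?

The reverse primer's reverse complement CAAACCAGAACCAGTCCACCGC matches the template at positions 114–135, so the product ends at position 135.
A 115 bp product then starts at position 135 − 115 + 1 = 21.
The forward primer is identical to the top strand there: ACGTGTGTGATACGGA.

5'-ACGTGTGTGATACGGA-3'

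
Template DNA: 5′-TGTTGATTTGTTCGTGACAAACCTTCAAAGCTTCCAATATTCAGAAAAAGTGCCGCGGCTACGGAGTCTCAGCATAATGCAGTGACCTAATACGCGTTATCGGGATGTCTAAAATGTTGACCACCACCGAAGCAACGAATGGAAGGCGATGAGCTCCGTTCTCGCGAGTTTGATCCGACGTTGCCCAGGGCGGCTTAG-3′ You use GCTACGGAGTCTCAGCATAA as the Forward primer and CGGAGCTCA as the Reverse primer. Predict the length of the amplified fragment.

Scanning the template, GCTACGGAGTCTCAGCATAA occurs at positions 58–77; this primer anneals to the bottom strand there with its 3' end pointing downstream.
Taking the reverse complement of CGGAGCTCA gives TGAGCTCCG, found at positions 150–158 on the template; the primer anneals here to the top strand with its 3' end pointing upstream.
Amplicon spans positions 58–158: 101 bp.

101 bp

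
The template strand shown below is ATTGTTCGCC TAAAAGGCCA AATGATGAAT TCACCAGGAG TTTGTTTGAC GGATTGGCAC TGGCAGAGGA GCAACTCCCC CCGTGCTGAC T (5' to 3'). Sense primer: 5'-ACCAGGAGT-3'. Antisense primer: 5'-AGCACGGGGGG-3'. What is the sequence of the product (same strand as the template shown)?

Forward primer ACCAGGAGT is found on the top strand at positions 33–41.
Reverse complement of the reverse primer: CCCCCCGTGCT. This occurs on the top strand at positions 77–87.
The product is the template from position 33 through 87 (55 bp).

5'-ACCAGGAGTTTGTTTGACGGATTGGCACTGGCAGAGGAGCAACTCCCCCCGTGCT-3'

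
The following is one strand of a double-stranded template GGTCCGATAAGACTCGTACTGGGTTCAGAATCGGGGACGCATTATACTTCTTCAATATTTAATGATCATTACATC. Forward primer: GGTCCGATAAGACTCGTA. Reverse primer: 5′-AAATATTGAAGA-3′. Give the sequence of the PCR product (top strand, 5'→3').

5'-GGTCCGATAAGACTCGTACTGGGTTCAGAATCGGGGACGCATTATACTTCTTCAATATTT-3'

Scanning the template, GGTCCGATAAGACTCGTA occurs at positions 1–18; this primer anneals to the bottom strand there with its 3' end pointing downstream.
Taking the reverse complement of AAATATTGAAGA gives TCTTCAATATTT, found at positions 49–60 on the template; the primer anneals here to the top strand with its 3' end pointing upstream.
The product is the template from position 1 through 60 (60 bp).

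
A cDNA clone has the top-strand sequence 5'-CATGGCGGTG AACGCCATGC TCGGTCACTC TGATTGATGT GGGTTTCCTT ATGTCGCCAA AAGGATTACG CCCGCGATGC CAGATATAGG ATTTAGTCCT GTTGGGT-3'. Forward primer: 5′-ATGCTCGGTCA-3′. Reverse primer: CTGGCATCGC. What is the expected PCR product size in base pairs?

Scanning the template, ATGCTCGGTCA occurs at positions 17–27; this primer anneals to the bottom strand there with its 3' end pointing downstream.
Taking the reverse complement of CTGGCATCGC gives GCGATGCCAG, found at positions 74–83 on the template; the primer anneals here to the top strand with its 3' end pointing upstream.
The product runs from position 17 to position 83, so its length is 83 − 17 + 1 = 67 bp.

67 bp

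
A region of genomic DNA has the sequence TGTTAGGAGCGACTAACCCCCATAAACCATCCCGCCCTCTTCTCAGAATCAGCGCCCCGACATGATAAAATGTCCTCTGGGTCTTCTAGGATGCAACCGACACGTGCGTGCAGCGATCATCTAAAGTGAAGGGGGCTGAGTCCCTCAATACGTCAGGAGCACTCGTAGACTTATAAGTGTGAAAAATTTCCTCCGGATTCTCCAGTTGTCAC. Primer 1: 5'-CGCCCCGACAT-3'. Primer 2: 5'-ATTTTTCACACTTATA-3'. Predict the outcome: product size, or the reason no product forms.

Yes — a 135 bp product.

Primer 1 (CGCCCCGACAT) matches the top strand at positions 53–63; it acts as a forward primer.
Primer 2's reverse complement is TATAAGTGTGAAAAAT, matching the top strand at positions 172–187; it acts as a reverse primer.
The 3' ends face each other across positions 53–187, giving a 135 bp product.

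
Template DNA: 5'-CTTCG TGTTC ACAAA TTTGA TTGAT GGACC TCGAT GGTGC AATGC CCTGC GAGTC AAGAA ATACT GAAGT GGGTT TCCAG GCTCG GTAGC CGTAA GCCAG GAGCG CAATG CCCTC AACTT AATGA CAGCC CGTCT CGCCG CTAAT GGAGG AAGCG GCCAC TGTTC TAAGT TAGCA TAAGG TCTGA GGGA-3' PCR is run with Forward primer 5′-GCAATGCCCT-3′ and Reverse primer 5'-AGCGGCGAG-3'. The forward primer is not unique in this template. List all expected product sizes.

The forward primer GCAATGCCCT matches the top strand at positions 39–48, 105–114.
The reverse primer's reverse complement is CTCGCCGCT, matching at positions 134–142.
Each forward site pairs with the reverse site to give a product ending at position 142: sizes 104, 38 bp.

104 bp, 38 bp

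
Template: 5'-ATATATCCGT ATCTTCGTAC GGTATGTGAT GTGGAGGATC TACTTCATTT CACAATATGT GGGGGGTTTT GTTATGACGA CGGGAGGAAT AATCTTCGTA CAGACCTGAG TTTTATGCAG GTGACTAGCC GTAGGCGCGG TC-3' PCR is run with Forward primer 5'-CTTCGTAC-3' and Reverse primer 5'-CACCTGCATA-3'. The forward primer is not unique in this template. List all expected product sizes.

111 bp, 30 bp

The forward primer CTTCGTAC matches the top strand at positions 13–20, 94–101.
The reverse primer's reverse complement is TATGCAGGTG, matching at positions 114–123.
Each forward site pairs with the reverse site to give a product ending at position 123: sizes 111, 30 bp.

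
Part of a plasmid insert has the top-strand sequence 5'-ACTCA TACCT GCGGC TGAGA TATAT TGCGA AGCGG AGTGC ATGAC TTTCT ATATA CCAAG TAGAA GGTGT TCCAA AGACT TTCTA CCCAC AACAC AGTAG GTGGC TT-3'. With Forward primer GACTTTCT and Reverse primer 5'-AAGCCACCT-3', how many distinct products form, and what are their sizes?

The forward primer GACTTTCT matches the top strand at positions 43–50, 77–84.
The reverse primer's reverse complement is AGGTGGCTT, matching at positions 99–107.
Each forward site pairs with the reverse site to give a product ending at position 107: sizes 65, 31 bp.

Two products: 65 bp, 31 bp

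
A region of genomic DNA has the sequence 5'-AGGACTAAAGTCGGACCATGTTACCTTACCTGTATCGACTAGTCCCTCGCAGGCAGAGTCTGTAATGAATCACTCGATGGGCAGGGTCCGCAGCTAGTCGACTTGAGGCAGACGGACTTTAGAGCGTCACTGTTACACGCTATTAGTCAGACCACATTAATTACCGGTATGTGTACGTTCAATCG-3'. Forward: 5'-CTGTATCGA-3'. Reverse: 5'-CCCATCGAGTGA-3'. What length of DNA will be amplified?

Forward primer CTGTATCGA is found on the top strand at positions 30–38.
The reverse primer's reverse complement is TCACTCGATGGG, which matches the template at positions 70–81.
Product length = (reverse-primer end) − (forward-primer start) + 1 = 81 − 30 + 1 = 52 bp.

52 bp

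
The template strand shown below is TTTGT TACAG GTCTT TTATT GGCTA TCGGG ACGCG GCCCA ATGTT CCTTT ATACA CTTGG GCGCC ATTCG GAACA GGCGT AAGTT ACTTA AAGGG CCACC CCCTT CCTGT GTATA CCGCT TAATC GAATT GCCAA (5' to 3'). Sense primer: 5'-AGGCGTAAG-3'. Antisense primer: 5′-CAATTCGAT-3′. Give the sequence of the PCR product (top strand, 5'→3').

Scanning the template, AGGCGTAAG occurs at positions 75–83; this primer anneals to the bottom strand there with its 3' end pointing downstream.
Reverse complement of the reverse primer: ATCGAATTG. This occurs on the top strand at positions 123–131.
The product is the template from position 75 through 131 (57 bp).

5'-AGGCGTAAGTTACTTAAAGGGCCACCCCCTTCCTGTGTATACCGCTTAATCGAATTG-3'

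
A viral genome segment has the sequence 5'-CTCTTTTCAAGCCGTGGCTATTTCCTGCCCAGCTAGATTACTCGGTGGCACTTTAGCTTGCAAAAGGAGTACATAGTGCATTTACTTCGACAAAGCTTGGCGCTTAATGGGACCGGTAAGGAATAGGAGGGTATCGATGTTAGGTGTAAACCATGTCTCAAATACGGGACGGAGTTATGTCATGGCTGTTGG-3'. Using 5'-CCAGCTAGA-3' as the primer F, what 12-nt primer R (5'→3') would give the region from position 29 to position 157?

The product's 3' end on the top strand is position 157.
The reverse primer anneals to the top strand over positions 146–157, i.e. to GTAAACCATGTC.
Its sequence written 5'→3' is the reverse complement: GACATGGTTTAC.

5'-GACATGGTTTAC-3'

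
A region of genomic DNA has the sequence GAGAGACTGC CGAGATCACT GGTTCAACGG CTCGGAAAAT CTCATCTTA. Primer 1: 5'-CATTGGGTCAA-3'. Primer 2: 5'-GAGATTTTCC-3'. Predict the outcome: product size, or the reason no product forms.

Primer 1 (CATTGGGTCAA) does not match the top strand, and its reverse complement TTGACCCAATG does not match either.
With no annealing site for primer 1, no amplification occurs.

No product — primer 1 has no binding site in the template.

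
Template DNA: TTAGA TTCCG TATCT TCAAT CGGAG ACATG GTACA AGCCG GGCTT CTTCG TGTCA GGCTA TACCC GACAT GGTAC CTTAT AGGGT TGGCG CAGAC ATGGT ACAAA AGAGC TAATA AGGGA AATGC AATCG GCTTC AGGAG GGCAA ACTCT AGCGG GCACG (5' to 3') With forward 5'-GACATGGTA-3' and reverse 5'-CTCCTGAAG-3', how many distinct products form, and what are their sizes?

Three products: 116 bp, 75 bp, 48 bp

The forward primer GACATGGTA matches the top strand at positions 25–33, 66–74, 93–101.
The reverse primer's reverse complement is CTTCAGGAG, matching at positions 132–140.
Each forward site pairs with the reverse site to give a product ending at position 140: sizes 116, 75, 48 bp.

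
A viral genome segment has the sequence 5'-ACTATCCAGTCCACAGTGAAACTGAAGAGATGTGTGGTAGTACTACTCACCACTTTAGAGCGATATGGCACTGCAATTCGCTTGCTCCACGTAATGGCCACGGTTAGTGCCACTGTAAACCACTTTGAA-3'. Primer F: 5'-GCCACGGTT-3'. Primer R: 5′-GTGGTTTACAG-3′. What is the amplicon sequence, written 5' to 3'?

5'-GCCACGGTTAGTGCCACTGTAAACCAC-3'

The forward primer matches the template at positions 97–105.
Taking the reverse complement of GTGGTTTACAG gives CTGTAAACCAC, found at positions 113–123 on the template; the primer anneals here to the top strand with its 3' end pointing upstream.
The product is the template from position 97 through 123 (27 bp).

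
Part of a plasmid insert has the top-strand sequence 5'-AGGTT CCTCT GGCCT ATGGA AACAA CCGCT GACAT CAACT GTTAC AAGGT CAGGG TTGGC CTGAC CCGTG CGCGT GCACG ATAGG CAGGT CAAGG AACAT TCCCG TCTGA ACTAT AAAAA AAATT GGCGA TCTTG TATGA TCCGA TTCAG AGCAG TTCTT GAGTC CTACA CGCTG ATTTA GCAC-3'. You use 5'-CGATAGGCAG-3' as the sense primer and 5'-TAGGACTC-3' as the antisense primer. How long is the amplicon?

The forward primer matches the template at positions 79–88.
Taking the reverse complement of TAGGACTC gives GAGTCCTA, found at positions 161–168 on the template; the primer anneals here to the top strand with its 3' end pointing upstream.
Amplicon spans positions 79–168: 90 bp.

90 bp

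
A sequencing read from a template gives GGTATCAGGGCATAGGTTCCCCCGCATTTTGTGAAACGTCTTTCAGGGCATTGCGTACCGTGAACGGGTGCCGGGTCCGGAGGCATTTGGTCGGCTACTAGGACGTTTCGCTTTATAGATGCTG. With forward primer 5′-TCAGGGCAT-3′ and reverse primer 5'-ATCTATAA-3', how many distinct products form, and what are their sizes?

The forward primer TCAGGGCAT matches the top strand at positions 5–13, 43–51.
The reverse primer's reverse complement is TTATAGAT, matching at positions 113–120.
Each forward site pairs with the reverse site to give a product ending at position 120: sizes 116, 78 bp.

Two products: 116 bp, 78 bp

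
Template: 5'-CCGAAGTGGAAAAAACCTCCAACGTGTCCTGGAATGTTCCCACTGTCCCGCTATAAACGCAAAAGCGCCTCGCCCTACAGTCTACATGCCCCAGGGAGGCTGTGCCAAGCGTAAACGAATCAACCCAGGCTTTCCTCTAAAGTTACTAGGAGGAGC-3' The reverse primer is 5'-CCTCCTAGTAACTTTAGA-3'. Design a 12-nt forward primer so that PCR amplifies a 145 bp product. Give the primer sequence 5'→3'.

5'-GAAAAAACCTCC-3'

The reverse primer's reverse complement TCTAAAGTTACTAGGAGG matches the template at positions 136–153, so the product ends at position 153.
A 145 bp product then starts at position 153 − 145 + 1 = 9.
The forward primer is identical to the top strand there: GAAAAAACCTCC.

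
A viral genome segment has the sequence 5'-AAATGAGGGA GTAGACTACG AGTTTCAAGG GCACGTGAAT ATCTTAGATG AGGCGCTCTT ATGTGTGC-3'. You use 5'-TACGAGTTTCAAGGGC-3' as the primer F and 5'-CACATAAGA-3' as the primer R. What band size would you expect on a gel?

The forward primer matches the template at positions 17–32.
Reverse complement of the reverse primer: TCTTATGTG. This occurs on the top strand at positions 57–65.
Amplicon spans positions 17–65: 49 bp.

49 bp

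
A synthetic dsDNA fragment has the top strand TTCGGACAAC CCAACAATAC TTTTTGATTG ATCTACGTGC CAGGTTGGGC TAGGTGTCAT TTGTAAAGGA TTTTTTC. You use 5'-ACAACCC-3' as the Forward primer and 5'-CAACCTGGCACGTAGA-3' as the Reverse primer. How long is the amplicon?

42 bp

Scanning the template, ACAACCC occurs at positions 6–12; this primer anneals to the bottom strand there with its 3' end pointing downstream.
Reverse complement of the reverse primer: TCTACGTGCCAGGTTG. This occurs on the top strand at positions 32–47.
Amplicon spans positions 6–47: 42 bp.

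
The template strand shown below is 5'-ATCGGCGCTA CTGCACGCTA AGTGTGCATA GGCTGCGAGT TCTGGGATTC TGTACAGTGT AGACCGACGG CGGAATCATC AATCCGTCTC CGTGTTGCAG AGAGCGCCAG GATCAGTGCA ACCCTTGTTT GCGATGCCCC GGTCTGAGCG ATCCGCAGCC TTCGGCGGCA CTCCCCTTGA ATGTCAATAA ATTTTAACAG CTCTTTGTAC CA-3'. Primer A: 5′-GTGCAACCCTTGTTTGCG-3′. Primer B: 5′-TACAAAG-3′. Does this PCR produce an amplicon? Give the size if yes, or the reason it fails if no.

Yes — a 94 bp product.

Primer A (GTGCAACCCTTGTTTGCG) matches the top strand at positions 116–133; it acts as a forward primer.
Primer B's reverse complement is CTTTGTA, matching the top strand at positions 203–209; it acts as a reverse primer.
The 3' ends face each other across positions 116–209, giving a 94 bp product.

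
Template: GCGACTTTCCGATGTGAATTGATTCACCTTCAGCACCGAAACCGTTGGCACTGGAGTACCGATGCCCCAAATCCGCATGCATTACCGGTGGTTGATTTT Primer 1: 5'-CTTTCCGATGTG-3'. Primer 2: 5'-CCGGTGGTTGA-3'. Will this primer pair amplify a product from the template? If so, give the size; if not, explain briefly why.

No product — both primers anneal to the same strand and extend in the same direction.

Primer 1 (CTTTCCGATGTG) matches the top strand at positions 5–16 (3' end points downstream).
Primer 2 (CCGGTGGTTGA) also matches the top strand directly, at positions 85–95 — its reverse complement TCAACCACCGG is not present.
Both primers anneal to the bottom strand with 3' ends pointing the same way, so neither can prime synthesis back toward the other.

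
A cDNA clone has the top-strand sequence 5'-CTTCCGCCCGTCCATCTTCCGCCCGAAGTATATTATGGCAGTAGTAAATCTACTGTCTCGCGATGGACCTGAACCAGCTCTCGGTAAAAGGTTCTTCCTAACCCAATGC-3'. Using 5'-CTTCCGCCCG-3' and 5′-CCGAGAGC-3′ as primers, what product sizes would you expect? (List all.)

The forward primer CTTCCGCCCG matches the top strand at positions 1–10, 16–25.
The reverse primer's reverse complement is GCTCTCGG, matching at positions 77–84.
Each forward site pairs with the reverse site to give a product ending at position 84: sizes 84, 69 bp.

84 bp, 69 bp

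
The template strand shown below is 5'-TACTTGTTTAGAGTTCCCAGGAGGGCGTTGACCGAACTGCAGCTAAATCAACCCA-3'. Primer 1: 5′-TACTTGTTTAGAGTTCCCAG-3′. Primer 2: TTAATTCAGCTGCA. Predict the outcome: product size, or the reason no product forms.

No product — primer 2 has no binding site in the template.

Primer 2 (TTAATTCAGCTGCA) does not match the top strand, and its reverse complement TGCAGCTGAATTAA does not match either.
With no annealing site for primer 2, no amplification occurs.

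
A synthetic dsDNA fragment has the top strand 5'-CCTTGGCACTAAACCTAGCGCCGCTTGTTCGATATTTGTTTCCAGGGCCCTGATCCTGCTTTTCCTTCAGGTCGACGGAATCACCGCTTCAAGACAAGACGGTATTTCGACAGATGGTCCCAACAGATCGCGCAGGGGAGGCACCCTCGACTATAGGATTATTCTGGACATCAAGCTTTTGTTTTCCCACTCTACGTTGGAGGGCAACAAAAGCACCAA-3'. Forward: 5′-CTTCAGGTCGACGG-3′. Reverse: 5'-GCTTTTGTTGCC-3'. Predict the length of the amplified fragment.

150 bp

The forward primer matches the template at positions 65–78.
Taking the reverse complement of GCTTTTGTTGCC gives GGCAACAAAAGC, found at positions 203–214 on the template; the primer anneals here to the top strand with its 3' end pointing upstream.
The product runs from position 65 to position 214, so its length is 214 − 65 + 1 = 150 bp.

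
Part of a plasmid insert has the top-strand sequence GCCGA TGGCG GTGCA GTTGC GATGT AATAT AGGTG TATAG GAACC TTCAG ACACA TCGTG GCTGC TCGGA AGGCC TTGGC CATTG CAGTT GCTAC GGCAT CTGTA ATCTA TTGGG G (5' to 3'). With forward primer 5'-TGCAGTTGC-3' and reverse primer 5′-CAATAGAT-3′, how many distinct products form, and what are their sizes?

The forward primer TGCAGTTGC matches the top strand at positions 12–20, 84–92.
The reverse primer's reverse complement is ATCTATTG, matching at positions 106–113.
Each forward site pairs with the reverse site to give a product ending at position 113: sizes 102, 30 bp.

Two products: 102 bp, 30 bp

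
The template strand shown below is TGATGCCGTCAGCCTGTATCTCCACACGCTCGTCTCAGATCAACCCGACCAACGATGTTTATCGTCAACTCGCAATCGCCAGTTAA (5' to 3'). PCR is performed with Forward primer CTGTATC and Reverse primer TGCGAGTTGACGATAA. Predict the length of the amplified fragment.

The forward primer matches the template at positions 14–20.
The reverse primer's reverse complement is TTATCGTCAACTCGCA, which matches the template at positions 59–74.
Amplicon spans positions 14–74: 61 bp.

61 bp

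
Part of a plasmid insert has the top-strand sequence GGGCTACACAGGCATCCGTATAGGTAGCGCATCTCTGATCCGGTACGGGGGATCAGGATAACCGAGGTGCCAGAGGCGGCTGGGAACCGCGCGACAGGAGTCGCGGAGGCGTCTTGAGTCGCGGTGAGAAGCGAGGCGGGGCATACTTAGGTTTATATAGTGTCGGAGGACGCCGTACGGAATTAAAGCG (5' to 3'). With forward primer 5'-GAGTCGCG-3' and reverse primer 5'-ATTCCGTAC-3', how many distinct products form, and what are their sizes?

The forward primer GAGTCGCG matches the top strand at positions 98–105, 116–123.
The reverse primer's reverse complement is GTACGGAAT, matching at positions 175–183.
Each forward site pairs with the reverse site to give a product ending at position 183: sizes 86, 68 bp.

Two products: 86 bp, 68 bp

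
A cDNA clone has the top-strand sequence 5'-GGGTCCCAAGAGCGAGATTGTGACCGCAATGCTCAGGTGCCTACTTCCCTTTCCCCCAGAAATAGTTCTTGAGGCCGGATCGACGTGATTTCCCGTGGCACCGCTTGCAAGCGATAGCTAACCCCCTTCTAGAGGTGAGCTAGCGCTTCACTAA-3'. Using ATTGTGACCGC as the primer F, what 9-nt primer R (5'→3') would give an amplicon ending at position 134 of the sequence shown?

The forward primer binds at positions 17–27; the product's 3' end on the top strand is position 134.
The reverse primer anneals to the top strand over positions 126–134, i.e. to CTTCTAGAG.
Its sequence written 5'→3' is the reverse complement: CTCTAGAAG.

5'-CTCTAGAAG-3'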